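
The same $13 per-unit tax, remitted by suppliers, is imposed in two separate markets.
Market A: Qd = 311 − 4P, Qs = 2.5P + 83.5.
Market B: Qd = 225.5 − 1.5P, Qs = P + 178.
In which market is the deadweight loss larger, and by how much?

Market A: pre-tax P* = $35, Q* = 171; post-tax Q = 151; deadweight loss = $130.
Market B: pre-tax P* = $19, Q* = 197; post-tax Q = 189.2; deadweight loss = $50.7.
Difference: $130 vs $50.7 → market A is larger by $79.3.

Market A, by $79.3.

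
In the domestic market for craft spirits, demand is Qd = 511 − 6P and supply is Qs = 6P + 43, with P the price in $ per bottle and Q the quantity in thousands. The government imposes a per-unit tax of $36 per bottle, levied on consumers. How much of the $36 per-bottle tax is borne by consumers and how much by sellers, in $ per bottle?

Without the tax, 511 − 6P = 6P + 43 gives 12P = 468, so P* = $39 and Q* = 277.
With the tax collected from consumers, demand (in seller-price terms) shifts: Qd = 511 − 6(P + 36).
Solving gives Q = 169 with consumers paying $57 and sellers receiving $21 (the $36 wedge).
Burden on consumers: $18; on sellers: $18. (They sum to $36.)
The less price-elastic side of the market bears the larger share of a per-unit tax.

Consumers bear $18 per bottle; sellers bear $18 per bottle.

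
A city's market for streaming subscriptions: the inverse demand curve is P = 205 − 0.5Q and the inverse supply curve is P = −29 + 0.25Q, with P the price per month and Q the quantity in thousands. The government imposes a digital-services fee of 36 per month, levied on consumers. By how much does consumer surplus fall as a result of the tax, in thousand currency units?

Consumer surplus falls by 6912 thousand.

Rewrite in direct form: Qd = 410 − 2P and Qs = 4P + 116.
Without the tax, 410 − 2P = 4P + 116 gives 6P = 294, so P* = 49 and Q* = 312.
With the tax collected from consumers, demand (in seller-price terms) shifts: Qd = 410 − 2(P + 36).
Solving gives Q = 264 with consumers paying 73 and suppliers receiving 37 (the 36 wedge).
ΔCS is the trapezoid between Q = 264 and Q = 312 of height 24: ½ · (312 + 264) · 24 = 6912.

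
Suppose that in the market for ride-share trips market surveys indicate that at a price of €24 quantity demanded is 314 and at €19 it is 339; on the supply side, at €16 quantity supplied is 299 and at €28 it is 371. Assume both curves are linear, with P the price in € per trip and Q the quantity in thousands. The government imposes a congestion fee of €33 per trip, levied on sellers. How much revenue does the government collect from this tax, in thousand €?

Demand slope: (339 − 314)/(19 − 24) = -5, so Qd = 434 − 5P.
Supply slope: (371 − 299)/(28 − 16) = 6, so Qs = 6P + 203.
Without the tax, 434 − 5P = 6P + 203 gives 11P = 231, so P* = €21 and Q* = 329.
With the tax collected from sellers, supply shifts: Qs = 6(P − 33) + 203.
New equilibrium: consumers pay €39, sellers receive €6, Q = 239. (Wedge: Pb − Ps = 33.)
Revenue = t · Q = 33 · 239 = €7887.

Tax revenue = €7887 thousand.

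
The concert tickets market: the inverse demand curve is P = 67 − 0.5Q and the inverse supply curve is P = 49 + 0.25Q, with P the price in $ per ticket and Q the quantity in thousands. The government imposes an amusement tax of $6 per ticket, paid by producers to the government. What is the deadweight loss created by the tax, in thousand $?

Deadweight loss = $24 thousand.

Rewrite in direct form: Qd = 134 − 2P and Qs = 4P − 196.
Without the tax, 134 − 2P = 4P − 196 gives 6P = 330, so P* = $55 and Q* = 24.
With the tax collected from producers, supply shifts: Qs = 4(P − 6) − 196.
New equilibrium: buyers pay $59, producers receive $53, Q = 16. (Wedge: Pb − Ps = 6.)
Quantity falls by |ΔQ| = |24 − 16| = 8.
DWL = ½ · t · |ΔQ| = ½ · 6 · 8 = $24.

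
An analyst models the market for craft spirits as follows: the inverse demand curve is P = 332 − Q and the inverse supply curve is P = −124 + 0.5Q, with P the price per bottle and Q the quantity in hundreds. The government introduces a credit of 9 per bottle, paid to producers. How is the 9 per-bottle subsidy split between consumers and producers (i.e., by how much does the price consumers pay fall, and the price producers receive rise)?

Consumers gain 6 per bottle; producers gain 3 per bottle.

Inverting to Q(P) form: Qd = 332 − P; Qs = 2P + 248.
Before the subsidy: set 332 − P = 2P + 248 → P* = 28, Q* = 304.
With a per-unit subsidy paid to producers, each receives P + 9 per unit sold, so supply becomes Qs = 2(P + 9) + 248.
Solving gives Q = 310 with consumers paying 22 and producers receiving 31 (the 9 wedge).
Gain to consumers: 6; to producers: 3. (They sum to 9.)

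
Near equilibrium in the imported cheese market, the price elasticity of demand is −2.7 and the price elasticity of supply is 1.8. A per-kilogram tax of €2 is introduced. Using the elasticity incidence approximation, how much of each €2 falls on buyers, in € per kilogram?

Incidence ratio: buyers' share ≈ εs / (εs + |εd|) = 1.8 / (1.8 + 2.7) = 0.4.
So buyers bear ≈ 0.4 × €2 = €0.8; suppliers bear €1.2.

Buyers bear ≈ €0.8 per kilogram.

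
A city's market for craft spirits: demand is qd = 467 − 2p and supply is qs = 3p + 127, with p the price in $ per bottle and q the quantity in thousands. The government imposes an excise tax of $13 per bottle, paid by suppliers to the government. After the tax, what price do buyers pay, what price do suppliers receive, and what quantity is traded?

Buyers pay $75.8; suppliers receive $62.8; quantity = 315.4.

Without the tax, 467 − 2p = 3p + 127 gives 5p = 340, so p* = $68 and q* = 331.
With the tax collected from suppliers, supply shifts: qs = 3(p − 13) + 127.
Solving gives q = 315.4 with buyers paying $75.8 and suppliers receiving $62.8 (the $13 wedge).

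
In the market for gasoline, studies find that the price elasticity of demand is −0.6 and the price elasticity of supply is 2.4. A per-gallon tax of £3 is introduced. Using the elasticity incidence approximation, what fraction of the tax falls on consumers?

Consumers' share ≈ 0.8.

Incidence ratio: consumers' share ≈ εs / (εs + |εd|) = 2.4 / (2.4 + 0.6) = 0.8.
Supply is the more elastic side, so consumers bear the larger share.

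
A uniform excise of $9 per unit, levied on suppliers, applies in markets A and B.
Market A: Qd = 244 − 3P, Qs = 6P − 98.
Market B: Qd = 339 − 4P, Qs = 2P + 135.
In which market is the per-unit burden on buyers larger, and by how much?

Market A: pre-tax P* = $38, Q* = 130; post-tax Q = 112; per-unit burden on buyers = $6.
Market B: pre-tax P* = $34, Q* = 203; post-tax Q = 191; per-unit burden on buyers = $3.
Difference: $6 vs $3 → market A is larger by $3.

Market A, by $3.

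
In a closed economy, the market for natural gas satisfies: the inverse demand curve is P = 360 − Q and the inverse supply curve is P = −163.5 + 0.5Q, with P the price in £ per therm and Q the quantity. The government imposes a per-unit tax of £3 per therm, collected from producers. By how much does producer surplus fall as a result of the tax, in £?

Rewrite in direct form: Qd = 360 − P and Qs = 2P + 327.
Without the tax, 360 − P = 2P + 327 gives 3P = 33, so P* = £11 and Q* = 349.
With the tax collected from producers, supply shifts: Qs = 2(P − 3) + 327.
Solving gives Q = 347 with buyers paying £13 and producers receiving £10 (the £3 wedge).
ΔPS is the trapezoid between Q = 347 and Q = 349 of height £1: ½ · (349 + 347) · 1 = £348.

Producer surplus falls by £348.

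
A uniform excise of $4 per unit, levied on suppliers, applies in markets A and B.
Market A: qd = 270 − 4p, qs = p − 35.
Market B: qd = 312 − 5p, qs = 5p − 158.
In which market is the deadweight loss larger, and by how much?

Market B, by $13.6.

Market A: pre-tax p* = $61, q* = 26; post-tax q = 22.8; deadweight loss = $6.4.
Market B: pre-tax p* = $47, q* = 77; post-tax q = 67; deadweight loss = $20.
Difference: $6.4 vs $20 → market B is larger by $13.6.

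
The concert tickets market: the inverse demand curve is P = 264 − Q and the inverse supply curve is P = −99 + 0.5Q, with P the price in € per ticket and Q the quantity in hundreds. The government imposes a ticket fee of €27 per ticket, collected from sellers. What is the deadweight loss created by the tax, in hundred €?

Inverting to Q(P) form: Qd = 264 − P; Qs = 2P + 198.
Without the tax, 264 − P = 2P + 198 gives 3P = 66, so P* = €22 and Q* = 242.
With the tax collected from sellers, supply shifts: Qs = 2(P − 27) + 198.
Solving gives Q = 224 with consumers paying €40 and sellers receiving €13 (the €27 wedge).
Quantity falls by |ΔQ| = |242 − 224| = 18.
DWL = ½ · t · |ΔQ| = ½ · 27 · 18 = €243.

Deadweight loss = €243 hundred.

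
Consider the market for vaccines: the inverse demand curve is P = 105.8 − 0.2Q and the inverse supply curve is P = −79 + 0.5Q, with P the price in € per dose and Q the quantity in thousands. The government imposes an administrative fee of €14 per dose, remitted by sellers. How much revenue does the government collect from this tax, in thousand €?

Rewrite in direct form: Qd = 529 − 5P and Qs = 2P + 158.
Before the tax: set 529 − 5P = 2P + 158 → P* = €53, Q* = 264.
With the tax collected from sellers, supply shifts: Qs = 2(P − 14) + 158.
New equilibrium: consumers pay €57, sellers receive €43, Q = 244. (Wedge: Pb − Ps = 14.)
Revenue = t · Q = 14 · 244 = €3416.

Tax revenue = €3416 thousand.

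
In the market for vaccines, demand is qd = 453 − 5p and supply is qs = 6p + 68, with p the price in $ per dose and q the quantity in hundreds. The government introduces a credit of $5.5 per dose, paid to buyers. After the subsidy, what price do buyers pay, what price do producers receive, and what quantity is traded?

Without the subsidy, 453 − 5p = 6p + 68 gives 11p = 385, so p* = $35 and q* = 278.
With a per-unit subsidy paid to buyers, each effectively pays p − 5.5, so demand becomes qd = 453 − 5(p − 5.5).
New equilibrium: buyers pay $32, producers receive $37.5, q = 293. (Wedge: pb − ps = −5.5.)

Buyers pay $32; producers receive $37.5; quantity = 293.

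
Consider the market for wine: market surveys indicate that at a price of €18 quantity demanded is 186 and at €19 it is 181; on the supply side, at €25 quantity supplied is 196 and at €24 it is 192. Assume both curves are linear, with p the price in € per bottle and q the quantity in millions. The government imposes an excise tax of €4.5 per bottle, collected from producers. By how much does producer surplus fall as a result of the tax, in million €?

Producer surplus falls by €427.5 million.

Demand slope: (181 − 186)/(19 − 18) = -5, so qd = 276 − 5p.
Supply slope: (192 − 196)/(24 − 25) = 4, so qs = 4p + 96.
Before the tax: set 276 − 5p = 4p + 96 → p* = €20, q* = 176.
With the tax collected from producers, supply shifts: qs = 4(p − 4.5) + 96.
New equilibrium: buyers pay €22, producers receive €17.5, q = 166. (Wedge: pb − ps = 4.5.)
ΔPS is the trapezoid between Q = 166 and Q = 176 of height €2.5: ½ · (176 + 166) · 2.5 = €427.5.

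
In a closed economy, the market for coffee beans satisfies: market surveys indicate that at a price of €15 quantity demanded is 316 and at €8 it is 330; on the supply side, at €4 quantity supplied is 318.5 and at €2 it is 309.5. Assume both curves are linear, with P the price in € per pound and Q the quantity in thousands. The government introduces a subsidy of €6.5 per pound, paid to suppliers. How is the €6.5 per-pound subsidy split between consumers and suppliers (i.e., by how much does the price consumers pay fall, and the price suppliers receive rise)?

Consumers gain €4.5 per pound; suppliers gain €2 per pound.

Demand slope: (330 − 316)/(8 − 15) = -2, so Qd = 346 − 2P.
Supply slope: (309.5 − 318.5)/(2 − 4) = 4.5, so Qs = 4.5P + 300.5.
Before the subsidy: set 346 − 2P = 4.5P + 300.5 → P* = €7, Q* = 332.
With a per-unit subsidy paid to suppliers, each receives P + 6.5 per unit sold, so supply becomes Qs = 4.5(P + 6.5) + 300.5.
Solving gives Q = 341 with consumers paying €2.5 and suppliers receiving €9 (the €6.5 wedge).
Gain to consumers: €4.5; to suppliers: €2. (They sum to €6.5.)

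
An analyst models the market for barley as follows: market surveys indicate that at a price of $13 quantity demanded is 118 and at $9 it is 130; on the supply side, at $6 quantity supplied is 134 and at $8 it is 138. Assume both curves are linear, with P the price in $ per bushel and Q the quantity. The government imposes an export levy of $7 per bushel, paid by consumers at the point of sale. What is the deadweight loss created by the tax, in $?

Deadweight loss = $29.4.

Demand slope: (130 − 118)/(9 − 13) = -3, so Qd = 157 − 3P.
Supply slope: (138 − 134)/(8 − 6) = 2, so Qs = 2P + 122.
Before the tax: set 157 − 3P = 2P + 122 → P* = $7, Q* = 136.
With the tax collected from consumers, demand (in seller-price terms) shifts: Qd = 157 − 3(P + 7).
New equilibrium: consumers pay $9.8, sellers receive $2.8, Q = 127.6. (Wedge: Pb − Ps = 7.)
Quantity falls by |ΔQ| = |136 − 127.6| = 8.4.
DWL = ½ · t · |ΔQ| = ½ · 7 · 8.4 = $29.4.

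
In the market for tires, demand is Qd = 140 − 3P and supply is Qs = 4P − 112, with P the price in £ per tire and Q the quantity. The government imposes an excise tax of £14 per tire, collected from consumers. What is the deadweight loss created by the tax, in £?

Before the tax: set 140 − 3P = 4P − 112 → P* = £36, Q* = 32.
With the tax collected from consumers, demand (in seller-price terms) shifts: Qd = 140 − 3(P + 14).
New equilibrium: consumers pay £44, sellers receive £30, Q = 8. (Wedge: Pb − Ps = 14.)
Quantity falls by |ΔQ| = |32 − 8| = 24.
DWL = ½ · t · |ΔQ| = ½ · 14 · 24 = £168.

Deadweight loss = £168.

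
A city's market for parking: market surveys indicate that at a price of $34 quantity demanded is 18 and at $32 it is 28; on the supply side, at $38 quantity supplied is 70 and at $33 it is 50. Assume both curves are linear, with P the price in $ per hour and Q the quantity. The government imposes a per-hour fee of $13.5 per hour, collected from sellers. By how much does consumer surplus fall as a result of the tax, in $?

Consumer surplus falls by $138.

Demand slope: (28 − 18)/(32 − 34) = -5, so Qd = 188 − 5P.
Supply slope: (50 − 70)/(33 − 38) = 4, so Qs = 4P − 82.
Without the tax, 188 − 5P = 4P − 82 gives 9P = 270, so P* = $30 and Q* = 38.
With the tax collected from sellers, supply shifts: Qs = 4(P − 13.5) − 82.
New equilibrium: buyers pay $36, sellers receive $22.5, Q = 8. (Wedge: Pb − Ps = 13.5.)
ΔCS is the trapezoid between Q = 8 and Q = 38 of height $6: ½ · (38 + 8) · 6 = $138.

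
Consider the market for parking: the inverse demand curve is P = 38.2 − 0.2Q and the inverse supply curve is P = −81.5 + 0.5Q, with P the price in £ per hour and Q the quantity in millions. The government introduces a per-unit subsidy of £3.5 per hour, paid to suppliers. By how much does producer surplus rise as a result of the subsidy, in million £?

Inverting to Q(P) form: Qd = 191 − 5P; Qs = 2P + 163.
Without the subsidy, 191 − 5P = 2P + 163 gives 7P = 28, so P* = £4 and Q* = 171.
With a per-unit subsidy paid to suppliers, each receives P + 3.5 per unit sold, so supply becomes Qs = 2(P + 3.5) + 163.
Solving gives Q = 176 with consumers paying £3 and suppliers receiving £6.5 (the £3.5 wedge).
ΔPS is the trapezoid between Q = 176 and Q = 171 of height £2.5: ½ · (171 + 176) · 2.5 = £433.75.

Producer surplus rises by £433.75 million.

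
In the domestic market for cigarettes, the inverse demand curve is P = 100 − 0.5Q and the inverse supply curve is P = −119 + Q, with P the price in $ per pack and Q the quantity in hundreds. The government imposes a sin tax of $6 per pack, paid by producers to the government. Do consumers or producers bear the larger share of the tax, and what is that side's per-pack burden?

Inverting to Q(P) form: Qd = 200 − 2P; Qs = P + 119.
Before the tax: set 200 − 2P = P + 119 → P* = $27, Q* = 146.
With the tax collected from producers, supply shifts: Qs = (P − 6) + 119.
New equilibrium: consumers pay $29, producers receive $23, Q = 142. (Wedge: Pb − Ps = 6.)
Per-pack burden: consumers $2, producers $4.
Producers take the larger share because supply is less price-elastic here (demand slope 2 vs supply slope 1).
The less price-elastic side of the market bears the larger share of a per-unit tax.

Producers bear the larger share: $4 per pack.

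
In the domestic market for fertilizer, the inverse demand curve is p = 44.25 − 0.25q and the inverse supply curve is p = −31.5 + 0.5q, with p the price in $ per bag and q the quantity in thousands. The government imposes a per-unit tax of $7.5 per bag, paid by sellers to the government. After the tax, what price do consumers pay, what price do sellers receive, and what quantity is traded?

Consumers pay $21.5; sellers receive $14; quantity = 91.

Rewrite in direct form: qd = 177 − 4p and qs = 2p + 63.
Before the tax: set 177 − 4p = 2p + 63 → p* = $19, q* = 101.
With the tax collected from sellers, supply shifts: qs = 2(p − 7.5) + 63.
Solving gives q = 91 with consumers paying $21.5 and sellers receiving $14 (the $7.5 wedge).
The less price-elastic side of the market bears the larger share of a per-unit tax.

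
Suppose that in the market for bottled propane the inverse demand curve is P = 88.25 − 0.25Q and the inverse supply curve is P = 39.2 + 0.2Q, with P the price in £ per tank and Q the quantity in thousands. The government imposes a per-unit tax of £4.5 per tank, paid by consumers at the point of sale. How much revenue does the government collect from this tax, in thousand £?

Inverting to Q(P) form: Qd = 353 − 4P; Qs = 5P − 196.
Without the tax, 353 − 4P = 5P − 196 gives 9P = 549, so P* = £61 and Q* = 109.
With the tax collected from consumers, demand (in seller-price terms) shifts: Qd = 353 − 4(P + 4.5).
Solving gives Q = 99 with consumers paying £63.5 and sellers receiving £59 (the £4.5 wedge).
Revenue = t · Q = 4.5 · 99 = £445.5.

Tax revenue = £445.5 thousand.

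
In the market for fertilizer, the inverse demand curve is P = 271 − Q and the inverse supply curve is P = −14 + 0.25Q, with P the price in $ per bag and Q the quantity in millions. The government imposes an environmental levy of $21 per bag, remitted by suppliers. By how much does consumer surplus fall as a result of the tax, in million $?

Rewrite in direct form: Qd = 271 − P and Qs = 4P + 56.
Without the tax, 271 − P = 4P + 56 gives 5P = 215, so P* = $43 and Q* = 228.
With the tax collected from suppliers, supply shifts: Qs = 4(P − 21) + 56.
Solving gives Q = 211.2 with buyers paying $59.8 and suppliers receiving $38.8 (the $21 wedge).
ΔCS is the trapezoid between Q = 211.2 and Q = 228 of height $16.8: ½ · (228 + 211.2) · 16.8 = $3689.28.

Consumer surplus falls by $3689.28 million.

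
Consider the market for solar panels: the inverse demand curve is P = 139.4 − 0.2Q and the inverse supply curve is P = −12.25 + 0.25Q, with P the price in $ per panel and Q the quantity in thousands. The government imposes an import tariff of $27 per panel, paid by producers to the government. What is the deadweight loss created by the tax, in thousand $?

Inverting to Q(P) form: Qd = 697 − 5P; Qs = 4P + 49.
Before the tax: set 697 − 5P = 4P + 49 → P* = $72, Q* = 337.
With the tax collected from producers, supply shifts: Qs = 4(P − 27) + 49.
New equilibrium: consumers pay $84, producers receive $57, Q = 277. (Wedge: Pb − Ps = 27.)
Quantity falls by |ΔQ| = |337 − 277| = 60.
DWL = ½ · t · |ΔQ| = ½ · 27 · 60 = $810.

Deadweight loss = $810 thousand.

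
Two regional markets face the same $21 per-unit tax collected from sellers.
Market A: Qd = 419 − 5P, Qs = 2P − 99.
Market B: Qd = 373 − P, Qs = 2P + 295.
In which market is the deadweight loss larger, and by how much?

Market A, by $168.

Market A: pre-tax P* = $74, Q* = 49; post-tax Q = 19; deadweight loss = $315.
Market B: pre-tax P* = $26, Q* = 347; post-tax Q = 333; deadweight loss = $147.
Difference: $315 vs $147 → market A is larger by $168.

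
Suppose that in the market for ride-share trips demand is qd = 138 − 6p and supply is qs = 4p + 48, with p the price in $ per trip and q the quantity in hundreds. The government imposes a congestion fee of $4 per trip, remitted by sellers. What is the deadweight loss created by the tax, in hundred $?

Before the tax: set 138 − 6p = 4p + 48 → p* = $9, q* = 84.
With the tax collected from sellers, supply shifts: qs = 4(p − 4) + 48.
New equilibrium: buyers pay $10.6, sellers receive $6.6, q = 74.4. (Wedge: pb − ps = 4.)
Quantity falls by |ΔQ| = |84 − 74.4| = 9.6.
DWL = ½ · t · |ΔQ| = ½ · 4 · 9.6 = $19.2.

Deadweight loss = $19.2 hundred.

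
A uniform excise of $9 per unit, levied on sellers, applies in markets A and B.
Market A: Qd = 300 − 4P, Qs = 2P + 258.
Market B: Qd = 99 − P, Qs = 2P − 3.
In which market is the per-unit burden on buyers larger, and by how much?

Market B, by $3.

Market A: pre-tax P* = $7, Q* = 272; post-tax Q = 260; per-unit burden on buyers = $3.
Market B: pre-tax P* = $34, Q* = 65; post-tax Q = 59; per-unit burden on buyers = $6.
Difference: $3 vs $6 → market B is larger by $3.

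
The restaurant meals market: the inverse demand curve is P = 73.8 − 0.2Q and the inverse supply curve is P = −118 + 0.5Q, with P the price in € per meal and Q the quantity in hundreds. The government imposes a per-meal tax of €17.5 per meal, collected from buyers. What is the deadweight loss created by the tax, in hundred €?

Rewrite in direct form: Qd = 369 − 5P and Qs = 2P + 236.
Without the tax, 369 − 5P = 2P + 236 gives 7P = 133, so P* = €19 and Q* = 274.
With the tax collected from buyers, demand (in seller-price terms) shifts: Qd = 369 − 5(P + 17.5).
Solving gives Q = 249 with buyers paying €24 and suppliers receiving €6.5 (the €17.5 wedge).
Quantity falls by |ΔQ| = |274 − 249| = 25.
DWL = ½ · t · |ΔQ| = ½ · 17.5 · 25 = €218.75.

Deadweight loss = €218.75 hundred.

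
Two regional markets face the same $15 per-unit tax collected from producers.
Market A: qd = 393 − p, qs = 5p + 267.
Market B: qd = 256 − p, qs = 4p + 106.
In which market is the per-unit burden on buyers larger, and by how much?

Market A: pre-tax p* = $21, q* = 372; post-tax q = 359.5; per-unit burden on buyers = $12.5.
Market B: pre-tax p* = $30, q* = 226; post-tax q = 214; per-unit burden on buyers = $12.
Difference: $12.5 vs $12 → market A is larger by $0.5.

Market A, by $0.5.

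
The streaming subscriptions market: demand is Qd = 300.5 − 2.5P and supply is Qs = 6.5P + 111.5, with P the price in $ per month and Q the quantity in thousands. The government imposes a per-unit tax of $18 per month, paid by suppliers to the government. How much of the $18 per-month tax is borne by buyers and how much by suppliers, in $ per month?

Without the tax, 300.5 − 2.5P = 6.5P + 111.5 gives 9P = 189, so P* = $21 and Q* = 248.
With the tax collected from suppliers, supply shifts: Qs = 6.5(P − 18) + 111.5.
Solving gives Q = 215.5 with buyers paying $34 and suppliers receiving $16 (the $18 wedge).
Burden on buyers: $13; on suppliers: $5. (They sum to $18.)

Buyers bear $13 per month; suppliers bear $5 per month.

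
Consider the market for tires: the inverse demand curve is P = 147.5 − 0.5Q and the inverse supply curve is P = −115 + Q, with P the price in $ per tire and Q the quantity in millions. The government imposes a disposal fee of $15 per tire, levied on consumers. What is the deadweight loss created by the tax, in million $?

Deadweight loss = $75 million.

Rewrite in direct form: Qd = 295 − 2P and Qs = P + 115.
Before the tax: set 295 − 2P = P + 115 → P* = $60, Q* = 175.
With the tax collected from consumers, demand (in seller-price terms) shifts: Qd = 295 − 2(P + 15).
Solving gives Q = 165 with consumers paying $65 and producers receiving $50 (the $15 wedge).
Quantity falls by |ΔQ| = |175 − 165| = 10.
DWL = ½ · t · |ΔQ| = ½ · 15 · 10 = $75.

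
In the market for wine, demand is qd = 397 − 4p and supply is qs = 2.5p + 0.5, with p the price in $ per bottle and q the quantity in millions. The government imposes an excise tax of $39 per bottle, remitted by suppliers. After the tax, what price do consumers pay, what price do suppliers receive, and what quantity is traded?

Consumers pay $76; suppliers receive $37; quantity = 93.

Without the tax, 397 − 4p = 2.5p + 0.5 gives 6.5p = 396.5, so p* = $61 and q* = 153.
With the tax collected from suppliers, supply shifts: qs = 2.5(p − 39) + 0.5.
Solving gives q = 93 with consumers paying $76 and suppliers receiving $37 (the $39 wedge).
The less price-elastic side of the market bears the larger share of a per-unit tax.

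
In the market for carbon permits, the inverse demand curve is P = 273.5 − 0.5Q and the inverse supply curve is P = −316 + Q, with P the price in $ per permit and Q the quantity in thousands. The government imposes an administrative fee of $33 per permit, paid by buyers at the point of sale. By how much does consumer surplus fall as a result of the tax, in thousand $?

Inverting to Q(P) form: Qd = 547 − 2P; Qs = P + 316.
Without the tax, 547 − 2P = P + 316 gives 3P = 231, so P* = $77 and Q* = 393.
With the tax collected from buyers, demand (in seller-price terms) shifts: Qd = 547 − 2(P + 33).
New equilibrium: buyers pay $88, sellers receive $55, Q = 371. (Wedge: Pb − Ps = 33.)
ΔCS is the trapezoid between Q = 371 and Q = 393 of height $11: ½ · (393 + 371) · 11 = $4202.

Consumer surplus falls by $4202 thousand.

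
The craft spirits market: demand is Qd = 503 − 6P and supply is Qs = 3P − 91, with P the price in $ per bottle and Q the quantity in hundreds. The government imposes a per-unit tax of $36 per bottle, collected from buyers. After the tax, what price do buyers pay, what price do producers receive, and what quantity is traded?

Buyers pay $78; producers receive $42; quantity = 35.

Before the tax: set 503 − 6P = 3P − 91 → P* = $66, Q* = 107.
With the tax collected from buyers, demand (in seller-price terms) shifts: Qd = 503 − 6(P + 36).
New equilibrium: buyers pay $78, producers receive $42, Q = 35. (Wedge: Pb − Ps = 36.)
The less price-elastic side of the market bears the larger share of a per-unit tax.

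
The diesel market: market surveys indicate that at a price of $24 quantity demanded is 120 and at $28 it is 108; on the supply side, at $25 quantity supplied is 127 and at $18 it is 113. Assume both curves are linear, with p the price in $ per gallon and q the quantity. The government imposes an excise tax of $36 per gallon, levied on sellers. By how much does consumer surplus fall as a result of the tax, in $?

Consumer surplus falls by $1460.16.

Demand slope: (108 − 120)/(28 − 24) = -3, so qd = 192 − 3p.
Supply slope: (113 − 127)/(18 − 25) = 2, so qs = 2p + 77.
Before the tax: set 192 − 3p = 2p + 77 → p* = $23, q* = 123.
With the tax collected from sellers, supply shifts: qs = 2(p − 36) + 77.
New equilibrium: consumers pay $37.4, sellers receive $1.4, q = 79.8. (Wedge: pb − ps = 36.)
ΔCS is the trapezoid between Q = 79.8 and Q = 123 of height $14.4: ½ · (123 + 79.8) · 14.4 = $1460.16.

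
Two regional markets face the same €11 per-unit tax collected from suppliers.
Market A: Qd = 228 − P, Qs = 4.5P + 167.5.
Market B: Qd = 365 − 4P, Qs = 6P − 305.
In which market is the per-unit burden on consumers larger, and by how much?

Market A: pre-tax P* = €11, Q* = 217; post-tax Q = 208; per-unit burden on consumers = €9.
Market B: pre-tax P* = €67, Q* = 97; post-tax Q = 70.6; per-unit burden on consumers = €6.6.
Difference: €9 vs €6.6 → market A is larger by €2.4.

Market A, by €2.4.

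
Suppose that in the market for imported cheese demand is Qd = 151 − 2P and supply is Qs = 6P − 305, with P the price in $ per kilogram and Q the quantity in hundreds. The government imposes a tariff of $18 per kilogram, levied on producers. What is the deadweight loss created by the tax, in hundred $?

Before the tax: set 151 − 2P = 6P − 305 → P* = $57, Q* = 37.
With the tax collected from producers, supply shifts: Qs = 6(P − 18) − 305.
New equilibrium: buyers pay $70.5, producers receive $52.5, Q = 10. (Wedge: Pb − Ps = 18.)
Quantity falls by |ΔQ| = |37 − 10| = 27.
DWL = ½ · t · |ΔQ| = ½ · 18 · 27 = $243.

Deadweight loss = $243 hundred.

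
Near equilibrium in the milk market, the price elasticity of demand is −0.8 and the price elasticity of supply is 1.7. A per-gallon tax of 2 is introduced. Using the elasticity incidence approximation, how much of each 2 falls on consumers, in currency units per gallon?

Consumers bear ≈ 1.36 per gallon.

Incidence ratio: consumers' share ≈ εs / (εs + |εd|) = 1.7 / (1.7 + 0.8) = 0.68.
So consumers bear ≈ 0.68 × 2 = 1.36; suppliers bear 0.64.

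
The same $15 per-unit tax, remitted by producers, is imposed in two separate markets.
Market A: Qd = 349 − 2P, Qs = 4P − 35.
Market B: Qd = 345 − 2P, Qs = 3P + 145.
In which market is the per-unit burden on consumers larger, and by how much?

Market A, by $1.

Market A: pre-tax P* = $64, Q* = 221; post-tax Q = 201; per-unit burden on consumers = $10.
Market B: pre-tax P* = $40, Q* = 265; post-tax Q = 247; per-unit burden on consumers = $9.
Difference: $10 vs $9 → market A is larger by $1.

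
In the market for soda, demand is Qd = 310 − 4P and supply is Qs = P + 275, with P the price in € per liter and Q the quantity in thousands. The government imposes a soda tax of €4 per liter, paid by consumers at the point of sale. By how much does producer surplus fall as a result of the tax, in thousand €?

Producer surplus falls by €897.28 thousand.

Before the tax: set 310 − 4P = P + 275 → P* = €7, Q* = 282.
With the tax collected from consumers, demand (in seller-price terms) shifts: Qd = 310 − 4(P + 4).
Solving gives Q = 278.8 with consumers paying €7.8 and suppliers receiving €3.8 (the €4 wedge).
ΔPS is the trapezoid between Q = 278.8 and Q = 282 of height €3.2: ½ · (282 + 278.8) · 3.2 = €897.28.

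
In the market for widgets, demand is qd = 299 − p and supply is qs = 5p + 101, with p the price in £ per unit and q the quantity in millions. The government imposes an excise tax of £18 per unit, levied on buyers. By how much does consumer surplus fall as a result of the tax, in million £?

Before the tax: set 299 − p = 5p + 101 → p* = £33, q* = 266.
With the tax collected from buyers, demand (in seller-price terms) shifts: qd = 299 − (p + 18).
Solving gives q = 251 with buyers paying £48 and sellers receiving £30 (the £18 wedge).
ΔCS is the trapezoid between Q = 251 and Q = 266 of height £15: ½ · (266 + 251) · 15 = £3877.5.

Consumer surplus falls by £3877.5 million.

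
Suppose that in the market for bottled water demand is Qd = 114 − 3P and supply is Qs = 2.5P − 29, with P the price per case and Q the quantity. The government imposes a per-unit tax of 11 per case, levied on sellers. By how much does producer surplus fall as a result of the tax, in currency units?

Without the tax, 114 − 3P = 2.5P − 29 gives 5.5P = 143, so P* = 26 and Q* = 36.
With the tax collected from sellers, supply shifts: Qs = 2.5(P − 11) − 29.
Solving gives Q = 21 with buyers paying 31 and sellers receiving 20 (the 11 wedge).
ΔPS is the trapezoid between Q = 21 and Q = 36 of height 6: ½ · (36 + 21) · 6 = 171.

Producer surplus falls by 171.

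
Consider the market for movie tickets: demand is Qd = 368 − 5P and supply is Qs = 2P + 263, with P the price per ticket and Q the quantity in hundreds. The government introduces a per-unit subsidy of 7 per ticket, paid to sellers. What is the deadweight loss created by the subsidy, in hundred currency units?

Deadweight loss = 35 hundred.

Without the subsidy, 368 − 5P = 2P + 263 gives 7P = 105, so P* = 15 and Q* = 293.
With a per-unit subsidy paid to sellers, each receives P + 7 per unit sold, so supply becomes Qs = 2(P + 7) + 263.
Solving gives Q = 303 with buyers paying 13 and sellers receiving 20 (the 7 wedge).
Quantity rises by |ΔQ| = |293 − 303| = 10.
DWL = ½ · t · |ΔQ| = ½ · 7 · 10 = 35.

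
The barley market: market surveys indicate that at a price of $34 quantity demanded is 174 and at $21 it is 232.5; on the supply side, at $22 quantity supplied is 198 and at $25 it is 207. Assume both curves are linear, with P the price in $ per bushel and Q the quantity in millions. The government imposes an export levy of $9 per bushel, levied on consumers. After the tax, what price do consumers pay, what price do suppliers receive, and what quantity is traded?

Demand slope: (232.5 − 174)/(21 − 34) = -4.5, so Qd = 327 − 4.5P.
Supply slope: (207 − 198)/(25 − 22) = 3, so Qs = 3P + 132.
Without the tax, 327 − 4.5P = 3P + 132 gives 7.5P = 195, so P* = $26 and Q* = 210.
With the tax collected from consumers, demand (in seller-price terms) shifts: Qd = 327 − 4.5(P + 9).
Solving gives Q = 193.8 with consumers paying $29.6 and suppliers receiving $20.6 (the $9 wedge).

Consumers pay $29.6; suppliers receive $20.6; quantity = 193.8.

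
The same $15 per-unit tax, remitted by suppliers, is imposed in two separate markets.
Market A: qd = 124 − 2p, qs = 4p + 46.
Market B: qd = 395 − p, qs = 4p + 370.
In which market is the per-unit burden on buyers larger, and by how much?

Market A: pre-tax p* = $13, q* = 98; post-tax q = 78; per-unit burden on buyers = $10.
Market B: pre-tax p* = $5, q* = 390; post-tax q = 378; per-unit burden on buyers = $12.
Difference: $10 vs $12 → market B is larger by $2.

Market B, by $2.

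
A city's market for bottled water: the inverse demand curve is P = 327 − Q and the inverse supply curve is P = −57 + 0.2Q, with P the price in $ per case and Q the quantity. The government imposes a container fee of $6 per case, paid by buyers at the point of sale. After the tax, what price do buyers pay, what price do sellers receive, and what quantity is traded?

Rewrite in direct form: Qd = 327 − P and Qs = 5P + 285.
Before the tax: set 327 − P = 5P + 285 → P* = $7, Q* = 320.
With the tax collected from buyers, demand (in seller-price terms) shifts: Qd = 327 − (P + 6).
New equilibrium: buyers pay $12, sellers receive $6, Q = 315. (Wedge: Pb − Ps = 6.)

Buyers pay $12; sellers receive $6; quantity = 315.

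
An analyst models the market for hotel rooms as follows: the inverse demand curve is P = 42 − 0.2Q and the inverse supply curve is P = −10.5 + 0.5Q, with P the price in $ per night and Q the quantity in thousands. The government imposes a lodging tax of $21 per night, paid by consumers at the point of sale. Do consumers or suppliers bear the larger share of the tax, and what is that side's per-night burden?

Suppliers bear the larger share: $15 per night.

Rewrite in direct form: Qd = 210 − 5P and Qs = 2P + 21.
Before the tax: set 210 − 5P = 2P + 21 → P* = $27, Q* = 75.
With the tax collected from consumers, demand (in seller-price terms) shifts: Qd = 210 − 5(P + 21).
Solving gives Q = 45 with consumers paying $33 and suppliers receiving $12 (the $21 wedge).
Per-night burden: consumers $6, suppliers $15.
Suppliers take the larger share because supply is less price-elastic here (demand slope 5 vs supply slope 2).
The less price-elastic side of the market bears the larger share of a per-unit tax.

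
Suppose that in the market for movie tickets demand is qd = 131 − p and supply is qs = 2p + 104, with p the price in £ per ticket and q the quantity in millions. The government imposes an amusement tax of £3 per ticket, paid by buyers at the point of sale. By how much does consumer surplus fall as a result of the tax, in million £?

Consumer surplus falls by £242 million.

Without the tax, 131 − p = 2p + 104 gives 3p = 27, so p* = £9 and q* = 122.
With the tax collected from buyers, demand (in seller-price terms) shifts: qd = 131 − (p + 3).
New equilibrium: buyers pay £11, producers receive £8, q = 120. (Wedge: pb − ps = 3.)
ΔCS is the trapezoid between Q = 120 and Q = 122 of height £2: ½ · (122 + 120) · 2 = £242.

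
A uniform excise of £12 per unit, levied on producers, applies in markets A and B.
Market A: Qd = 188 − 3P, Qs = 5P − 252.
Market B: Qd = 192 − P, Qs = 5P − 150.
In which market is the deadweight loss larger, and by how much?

Market A, by £75.

Market A: pre-tax P* = £55, Q* = 23; post-tax Q = 0.5; deadweight loss = £135.
Market B: pre-tax P* = £57, Q* = 135; post-tax Q = 125; deadweight loss = £60.
Difference: £135 vs £60 → market A is larger by £75.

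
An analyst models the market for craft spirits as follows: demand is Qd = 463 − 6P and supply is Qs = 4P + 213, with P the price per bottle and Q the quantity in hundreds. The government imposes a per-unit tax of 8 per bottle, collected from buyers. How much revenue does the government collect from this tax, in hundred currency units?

Tax revenue = 2350.4 hundred.

Before the tax: set 463 − 6P = 4P + 213 → P* = 25, Q* = 313.
With the tax collected from buyers, demand (in seller-price terms) shifts: Qd = 463 − 6(P + 8).
Solving gives Q = 293.8 with buyers paying 28.2 and producers receiving 20.2 (the 8 wedge).
Revenue = t · Q = 8 · 293.8 = 2350.4.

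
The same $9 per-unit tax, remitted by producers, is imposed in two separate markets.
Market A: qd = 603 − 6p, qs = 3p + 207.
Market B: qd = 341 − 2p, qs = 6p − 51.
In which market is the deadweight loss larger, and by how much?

Market A: pre-tax p* = $44, q* = 339; post-tax q = 321; deadweight loss = $81.
Market B: pre-tax p* = $49, q* = 243; post-tax q = 229.5; deadweight loss = $60.75.
Difference: $81 vs $60.75 → market A is larger by $20.25.

Market A, by $20.25.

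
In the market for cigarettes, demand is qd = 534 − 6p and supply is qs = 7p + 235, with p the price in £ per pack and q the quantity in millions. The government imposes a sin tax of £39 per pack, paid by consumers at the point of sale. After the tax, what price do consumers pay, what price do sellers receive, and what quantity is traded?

Without the tax, 534 − 6p = 7p + 235 gives 13p = 299, so p* = £23 and q* = 396.
With the tax collected from consumers, demand (in seller-price terms) shifts: qd = 534 − 6(p + 39).
Solving gives q = 270 with consumers paying £44 and sellers receiving £5 (the £39 wedge).
The less price-elastic side of the market bears the larger share of a per-unit tax.

Consumers pay £44; sellers receive £5; quantity = 270.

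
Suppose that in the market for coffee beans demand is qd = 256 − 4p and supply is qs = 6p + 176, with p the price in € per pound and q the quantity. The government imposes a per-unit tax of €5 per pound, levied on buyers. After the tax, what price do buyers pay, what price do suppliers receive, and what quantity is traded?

Buyers pay €11; suppliers receive €6; quantity = 212.

Without the tax, 256 − 4p = 6p + 176 gives 10p = 80, so p* = €8 and q* = 224.
With the tax collected from buyers, demand (in seller-price terms) shifts: qd = 256 − 4(p + 5).
Solving gives q = 212 with buyers paying €11 and suppliers receiving €6 (the €5 wedge).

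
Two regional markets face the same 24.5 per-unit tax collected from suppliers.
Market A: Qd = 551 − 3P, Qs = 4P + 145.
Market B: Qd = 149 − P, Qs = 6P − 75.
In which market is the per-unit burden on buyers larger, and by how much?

Market A: pre-tax P* = 58, Q* = 377; post-tax Q = 335; per-unit burden on buyers = 14.
Market B: pre-tax P* = 32, Q* = 117; post-tax Q = 96; per-unit burden on buyers = 21.
Difference: 14 vs 21 → market B is larger by 7.

Market B, by 7.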